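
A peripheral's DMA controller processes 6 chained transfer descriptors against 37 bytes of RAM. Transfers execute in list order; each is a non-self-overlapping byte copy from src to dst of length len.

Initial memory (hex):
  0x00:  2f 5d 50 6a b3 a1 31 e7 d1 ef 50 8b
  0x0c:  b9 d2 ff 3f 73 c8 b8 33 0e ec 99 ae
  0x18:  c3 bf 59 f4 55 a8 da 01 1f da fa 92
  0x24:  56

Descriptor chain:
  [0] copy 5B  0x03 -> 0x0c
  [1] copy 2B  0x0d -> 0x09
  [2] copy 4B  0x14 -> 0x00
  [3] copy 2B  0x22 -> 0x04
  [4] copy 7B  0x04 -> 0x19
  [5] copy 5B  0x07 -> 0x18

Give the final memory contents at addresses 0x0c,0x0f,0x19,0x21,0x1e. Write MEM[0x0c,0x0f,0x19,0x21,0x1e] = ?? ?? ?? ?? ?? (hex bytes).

#0 dst[0x0c+5] := {0x6a,0xb3,0xa1,0x31,0xe7}
#1 dst[0x09+2] := {0xb3,0xa1}
#2 dst[0x00+4] := {0x0e,0xec,0x99,0xae}
#3 dst[0x04+2] := {0xfa,0x92}
#4 dst[0x19+7] := {0xfa,0x92,0x31,0xe7,0xd1,0xb3,0xa1}
#5 dst[0x18+5] := {0xe7,0xd1,0xb3,0xa1,0x8b}
query mem[0x0c]=0x6a, mem[0x0f]=0x31, mem[0x19]=0xd1, mem[0x21]=0xda, mem[0x1e]=0xb3

MEM[0x0c,0x0f,0x19,0x21,0x1e] = 6a 31 d1 da b3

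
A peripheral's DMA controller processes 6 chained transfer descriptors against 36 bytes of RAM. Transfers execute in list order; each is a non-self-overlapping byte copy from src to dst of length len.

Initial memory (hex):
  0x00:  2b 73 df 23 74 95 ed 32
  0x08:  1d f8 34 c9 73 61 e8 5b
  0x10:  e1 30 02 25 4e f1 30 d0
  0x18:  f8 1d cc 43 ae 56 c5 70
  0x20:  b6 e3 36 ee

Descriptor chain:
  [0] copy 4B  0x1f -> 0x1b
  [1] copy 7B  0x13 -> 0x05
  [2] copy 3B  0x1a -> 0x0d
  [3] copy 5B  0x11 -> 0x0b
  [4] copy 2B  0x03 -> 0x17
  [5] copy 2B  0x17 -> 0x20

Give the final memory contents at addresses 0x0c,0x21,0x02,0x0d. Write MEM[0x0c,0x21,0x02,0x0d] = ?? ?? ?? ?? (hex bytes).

MEM[0x0c,0x21,0x02,0x0d] = 02 74 df 25

  after D0: wrote 4B at 0x1b = 70b6e336
  after D1: wrote 7B at 0x05 = 254ef130d0f81d
  after D2: wrote 3B at 0x0d = cc70b6
  after D3: wrote 5B at 0x0b = 3002254ef1
  after D4: wrote 2B at 0x17 = 2374
  after D5: wrote 2B at 0x20 = 2374
query mem[0x0c]=0x02, mem[0x21]=0x74, mem[0x02]=0xdf, mem[0x0d]=0x25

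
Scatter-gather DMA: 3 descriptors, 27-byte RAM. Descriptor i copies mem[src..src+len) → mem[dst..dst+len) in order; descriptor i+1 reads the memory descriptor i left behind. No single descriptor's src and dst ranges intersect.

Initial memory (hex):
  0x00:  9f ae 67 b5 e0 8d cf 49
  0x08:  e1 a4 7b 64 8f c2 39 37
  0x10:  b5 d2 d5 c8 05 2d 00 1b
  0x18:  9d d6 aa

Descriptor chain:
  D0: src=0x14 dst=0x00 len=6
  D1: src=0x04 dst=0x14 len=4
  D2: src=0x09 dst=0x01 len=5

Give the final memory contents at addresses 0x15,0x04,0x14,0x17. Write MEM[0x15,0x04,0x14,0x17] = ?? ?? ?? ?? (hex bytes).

MEM[0x15,0x04,0x14,0x17] = d6 8f 9d 49

[0] 0x14->0x00 len=6 : 05 2d 00 1b 9d d6
[1] 0x04->0x14 len=4 : 9d d6 cf 49
[2] 0x09->0x01 len=5 : a4 7b 64 8f c2
query mem[0x15]=0xd6, mem[0x04]=0x8f, mem[0x14]=0x9d, mem[0x17]=0x49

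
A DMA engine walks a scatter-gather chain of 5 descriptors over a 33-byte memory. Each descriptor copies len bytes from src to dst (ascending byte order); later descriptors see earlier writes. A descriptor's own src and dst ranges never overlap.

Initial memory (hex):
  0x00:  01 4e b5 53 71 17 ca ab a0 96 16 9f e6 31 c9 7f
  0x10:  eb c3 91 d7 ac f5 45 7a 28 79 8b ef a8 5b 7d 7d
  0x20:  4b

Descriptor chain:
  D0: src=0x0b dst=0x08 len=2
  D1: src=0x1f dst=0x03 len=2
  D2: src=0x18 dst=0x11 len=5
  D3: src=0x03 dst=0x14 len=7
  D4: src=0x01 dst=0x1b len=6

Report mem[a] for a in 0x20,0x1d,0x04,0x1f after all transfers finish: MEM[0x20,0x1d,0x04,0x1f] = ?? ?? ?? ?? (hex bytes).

  after D0: wrote 2B at 0x08 = 9fe6
  after D1: wrote 2B at 0x03 = 7d4b
  after D2: wrote 5B at 0x11 = 28798befa8
  after D3: wrote 7B at 0x14 = 7d4b17caab9fe6
  after D4: wrote 6B at 0x1b = 4eb57d4b17ca
query mem[0x20]=0xca, mem[0x1d]=0x7d, mem[0x04]=0x4b, mem[0x1f]=0x17

MEM[0x20,0x1d,0x04,0x1f] = ca 7d 4b 17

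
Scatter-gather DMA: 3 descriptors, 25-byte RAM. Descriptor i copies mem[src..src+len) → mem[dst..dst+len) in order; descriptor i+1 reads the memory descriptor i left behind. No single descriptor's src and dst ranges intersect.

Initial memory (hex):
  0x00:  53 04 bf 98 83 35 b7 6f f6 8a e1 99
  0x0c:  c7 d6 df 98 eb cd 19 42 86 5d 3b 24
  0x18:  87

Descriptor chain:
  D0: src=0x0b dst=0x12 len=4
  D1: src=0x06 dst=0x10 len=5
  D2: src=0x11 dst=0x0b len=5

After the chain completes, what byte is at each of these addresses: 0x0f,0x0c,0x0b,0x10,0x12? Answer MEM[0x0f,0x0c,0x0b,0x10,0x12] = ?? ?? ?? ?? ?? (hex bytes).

MEM[0x0f,0x0c,0x0b,0x10,0x12] = df f6 6f b7 f6

[0] 0x0b->0x12 len=4 : 99 c7 d6 df
[1] 0x06->0x10 len=5 : b7 6f f6 8a e1
[2] 0x11->0x0b len=5 : 6f f6 8a e1 df
query mem[0x0f]=0xdf, mem[0x0c]=0xf6, mem[0x0b]=0x6f, mem[0x10]=0xb7, mem[0x12]=0xf6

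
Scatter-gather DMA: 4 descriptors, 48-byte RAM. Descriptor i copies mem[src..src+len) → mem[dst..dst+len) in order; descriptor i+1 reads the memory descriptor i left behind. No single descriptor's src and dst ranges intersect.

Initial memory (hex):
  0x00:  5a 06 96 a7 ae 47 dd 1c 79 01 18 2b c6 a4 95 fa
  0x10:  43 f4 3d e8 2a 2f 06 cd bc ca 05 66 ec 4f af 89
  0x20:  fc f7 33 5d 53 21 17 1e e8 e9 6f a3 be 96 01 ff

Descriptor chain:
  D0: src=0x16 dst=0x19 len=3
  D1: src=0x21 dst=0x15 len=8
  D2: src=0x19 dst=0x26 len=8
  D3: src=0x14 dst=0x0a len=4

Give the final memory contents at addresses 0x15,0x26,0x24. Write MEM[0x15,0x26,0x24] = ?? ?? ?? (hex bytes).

[0] 0x16->0x19 len=3 : 06 cd bc
[1] 0x21->0x15 len=8 : f7 33 5d 53 21 17 1e e8
[2] 0x19->0x26 len=8 : 21 17 1e e8 4f af 89 fc
[3] 0x14->0x0a len=4 : 2a f7 33 5d
query mem[0x15]=0xf7, mem[0x26]=0x21, mem[0x24]=0x53

MEM[0x15,0x26,0x24] = f7 21 53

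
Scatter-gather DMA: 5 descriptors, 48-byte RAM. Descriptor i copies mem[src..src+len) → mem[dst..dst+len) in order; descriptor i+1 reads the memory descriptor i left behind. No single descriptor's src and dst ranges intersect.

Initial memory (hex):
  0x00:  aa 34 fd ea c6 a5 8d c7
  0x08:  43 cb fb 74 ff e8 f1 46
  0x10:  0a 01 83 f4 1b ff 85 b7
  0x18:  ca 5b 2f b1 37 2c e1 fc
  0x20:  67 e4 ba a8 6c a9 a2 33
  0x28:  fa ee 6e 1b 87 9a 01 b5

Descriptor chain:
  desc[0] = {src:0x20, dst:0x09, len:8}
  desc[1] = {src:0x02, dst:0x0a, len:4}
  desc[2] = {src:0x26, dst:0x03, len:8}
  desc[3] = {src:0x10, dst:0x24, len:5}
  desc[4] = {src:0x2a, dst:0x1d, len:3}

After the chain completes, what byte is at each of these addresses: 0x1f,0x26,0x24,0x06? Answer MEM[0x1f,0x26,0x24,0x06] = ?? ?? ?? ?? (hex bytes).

[0] 0x20->0x09 len=8 : 67 e4 ba a8 6c a9 a2 33
[1] 0x02->0x0a len=4 : fd ea c6 a5
[2] 0x26->0x03 len=8 : a2 33 fa ee 6e 1b 87 9a
[3] 0x10->0x24 len=5 : 33 01 83 f4 1b
[4] 0x2a->0x1d len=3 : 6e 1b 87
query mem[0x1f]=0x87, mem[0x26]=0x83, mem[0x24]=0x33, mem[0x06]=0xee

MEM[0x1f,0x26,0x24,0x06] = 87 83 33 ee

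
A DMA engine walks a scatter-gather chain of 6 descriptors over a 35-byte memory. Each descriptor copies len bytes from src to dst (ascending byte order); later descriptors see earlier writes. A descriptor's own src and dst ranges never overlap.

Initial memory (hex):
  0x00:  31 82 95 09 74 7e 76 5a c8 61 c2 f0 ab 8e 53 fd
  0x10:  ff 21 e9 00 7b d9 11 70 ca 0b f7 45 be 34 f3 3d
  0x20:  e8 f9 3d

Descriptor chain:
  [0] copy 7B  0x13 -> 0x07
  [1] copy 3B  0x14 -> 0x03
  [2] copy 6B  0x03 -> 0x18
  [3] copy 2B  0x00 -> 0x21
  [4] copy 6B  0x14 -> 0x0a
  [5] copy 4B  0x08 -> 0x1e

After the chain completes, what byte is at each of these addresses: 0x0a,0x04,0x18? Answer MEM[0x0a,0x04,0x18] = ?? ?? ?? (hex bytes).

MEM[0x0a,0x04,0x18] = 7b d9 7b

[0] 0x13->0x07 len=7 : 00 7b d9 11 70 ca 0b
[1] 0x14->0x03 len=3 : 7b d9 11
[2] 0x03->0x18 len=6 : 7b d9 11 76 00 7b
[3] 0x00->0x21 len=2 : 31 82
[4] 0x14->0x0a len=6 : 7b d9 11 70 7b d9
[5] 0x08->0x1e len=4 : 7b d9 7b d9
query mem[0x0a]=0x7b, mem[0x04]=0xd9, mem[0x18]=0x7b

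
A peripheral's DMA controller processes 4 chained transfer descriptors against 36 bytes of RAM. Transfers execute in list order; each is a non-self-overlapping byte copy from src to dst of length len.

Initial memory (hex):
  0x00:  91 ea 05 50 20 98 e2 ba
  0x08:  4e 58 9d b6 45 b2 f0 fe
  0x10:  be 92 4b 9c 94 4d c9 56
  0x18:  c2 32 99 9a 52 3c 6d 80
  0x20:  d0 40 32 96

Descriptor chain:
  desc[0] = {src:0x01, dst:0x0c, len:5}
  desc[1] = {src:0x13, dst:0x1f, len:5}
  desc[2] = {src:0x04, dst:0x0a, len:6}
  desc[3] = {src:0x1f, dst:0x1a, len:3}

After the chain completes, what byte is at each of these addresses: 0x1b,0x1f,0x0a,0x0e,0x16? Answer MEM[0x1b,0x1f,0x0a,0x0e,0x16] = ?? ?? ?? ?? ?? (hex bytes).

MEM[0x1b,0x1f,0x0a,0x0e,0x16] = 94 9c 20 4e c9

[0] 0x01->0x0c len=5 : ea 05 50 20 98
[1] 0x13->0x1f len=5 : 9c 94 4d c9 56
[2] 0x04->0x0a len=6 : 20 98 e2 ba 4e 58
[3] 0x1f->0x1a len=3 : 9c 94 4d
query mem[0x1b]=0x94, mem[0x1f]=0x9c, mem[0x0a]=0x20, mem[0x0e]=0x4e, mem[0x16]=0xc9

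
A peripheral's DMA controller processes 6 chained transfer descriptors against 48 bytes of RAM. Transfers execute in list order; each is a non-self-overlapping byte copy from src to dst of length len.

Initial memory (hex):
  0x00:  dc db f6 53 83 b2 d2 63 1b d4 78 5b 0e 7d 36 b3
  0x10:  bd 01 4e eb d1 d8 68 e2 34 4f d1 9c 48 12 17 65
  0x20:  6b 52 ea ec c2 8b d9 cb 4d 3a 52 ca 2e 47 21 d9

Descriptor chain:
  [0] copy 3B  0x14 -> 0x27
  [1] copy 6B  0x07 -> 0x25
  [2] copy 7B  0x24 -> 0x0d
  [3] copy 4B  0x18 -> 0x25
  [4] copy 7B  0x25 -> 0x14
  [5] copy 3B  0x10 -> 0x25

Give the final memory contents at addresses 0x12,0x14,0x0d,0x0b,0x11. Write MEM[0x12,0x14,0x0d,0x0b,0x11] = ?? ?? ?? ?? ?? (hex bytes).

MEM[0x12,0x14,0x0d,0x0b,0x11] = 5b 34 c2 5b 78

D0: mem[0x27..0x29] <- [d1 d8 68]
D1: mem[0x25..0x2a] <- [63 1b d4 78 5b 0e]
D2: mem[0x0d..0x13] <- [c2 63 1b d4 78 5b 0e]
D3: mem[0x25..0x28] <- [34 4f d1 9c]
D4: mem[0x14..0x1a] <- [34 4f d1 9c 5b 0e ca]
D5: mem[0x25..0x27] <- [d4 78 5b]
query mem[0x12]=0x5b, mem[0x14]=0x34, mem[0x0d]=0xc2, mem[0x0b]=0x5b, mem[0x11]=0x78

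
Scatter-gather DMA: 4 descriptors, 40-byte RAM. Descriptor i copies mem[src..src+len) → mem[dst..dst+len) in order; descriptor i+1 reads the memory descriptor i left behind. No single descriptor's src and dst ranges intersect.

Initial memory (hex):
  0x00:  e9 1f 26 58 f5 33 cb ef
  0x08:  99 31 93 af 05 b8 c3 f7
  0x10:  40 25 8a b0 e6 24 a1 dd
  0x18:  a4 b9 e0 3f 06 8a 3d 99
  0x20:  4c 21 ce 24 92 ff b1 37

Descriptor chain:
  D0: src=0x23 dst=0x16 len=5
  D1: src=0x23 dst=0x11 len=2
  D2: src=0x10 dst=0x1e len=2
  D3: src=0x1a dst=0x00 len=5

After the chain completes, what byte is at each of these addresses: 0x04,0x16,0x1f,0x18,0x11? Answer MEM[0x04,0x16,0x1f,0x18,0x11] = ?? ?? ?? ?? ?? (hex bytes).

MEM[0x04,0x16,0x1f,0x18,0x11] = 40 24 24 ff 24

  after D0: wrote 5B at 0x16 = 2492ffb137
  after D1: wrote 2B at 0x11 = 2492
  after D2: wrote 2B at 0x1e = 4024
  after D3: wrote 5B at 0x00 = 373f068a40
query mem[0x04]=0x40, mem[0x16]=0x24, mem[0x1f]=0x24, mem[0x18]=0xff, mem[0x11]=0x24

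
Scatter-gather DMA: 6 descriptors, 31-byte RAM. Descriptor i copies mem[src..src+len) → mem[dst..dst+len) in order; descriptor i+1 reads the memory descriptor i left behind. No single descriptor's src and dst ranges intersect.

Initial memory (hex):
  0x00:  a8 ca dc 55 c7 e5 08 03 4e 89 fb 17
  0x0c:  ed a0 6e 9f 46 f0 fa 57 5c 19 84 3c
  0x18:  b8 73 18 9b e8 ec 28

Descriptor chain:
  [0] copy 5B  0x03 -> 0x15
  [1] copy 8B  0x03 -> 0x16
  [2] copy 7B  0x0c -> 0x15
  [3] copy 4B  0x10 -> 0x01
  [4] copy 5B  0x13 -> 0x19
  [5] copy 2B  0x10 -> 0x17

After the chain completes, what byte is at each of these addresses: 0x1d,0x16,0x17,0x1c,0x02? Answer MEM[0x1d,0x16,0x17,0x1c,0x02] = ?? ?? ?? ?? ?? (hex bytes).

MEM[0x1d,0x16,0x17,0x1c,0x02] = 6e a0 46 a0 f0

[0] 0x03->0x15 len=5 : 55 c7 e5 08 03
[1] 0x03->0x16 len=8 : 55 c7 e5 08 03 4e 89 fb
[2] 0x0c->0x15 len=7 : ed a0 6e 9f 46 f0 fa
[3] 0x10->0x01 len=4 : 46 f0 fa 57
[4] 0x13->0x19 len=5 : 57 5c ed a0 6e
[5] 0x10->0x17 len=2 : 46 f0
query mem[0x1d]=0x6e, mem[0x16]=0xa0, mem[0x17]=0x46, mem[0x1c]=0xa0, mem[0x02]=0xf0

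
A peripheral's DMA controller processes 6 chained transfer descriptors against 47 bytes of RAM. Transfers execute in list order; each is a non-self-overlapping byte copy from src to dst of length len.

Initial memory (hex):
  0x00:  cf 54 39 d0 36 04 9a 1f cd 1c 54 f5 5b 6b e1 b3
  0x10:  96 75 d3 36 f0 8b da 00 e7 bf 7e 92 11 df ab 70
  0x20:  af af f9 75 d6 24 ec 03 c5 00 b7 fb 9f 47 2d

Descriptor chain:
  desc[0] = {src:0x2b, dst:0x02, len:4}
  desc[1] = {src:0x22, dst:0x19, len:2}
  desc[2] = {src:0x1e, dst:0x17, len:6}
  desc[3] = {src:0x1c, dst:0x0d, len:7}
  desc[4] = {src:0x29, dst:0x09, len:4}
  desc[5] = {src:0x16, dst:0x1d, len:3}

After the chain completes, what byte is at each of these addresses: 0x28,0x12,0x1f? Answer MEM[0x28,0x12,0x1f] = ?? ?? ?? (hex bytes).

MEM[0x28,0x12,0x1f] = c5 af 70

D0: mem[0x02..0x05] <- [fb 9f 47 2d]
D1: mem[0x19..0x1a] <- [f9 75]
D2: mem[0x17..0x1c] <- [ab 70 af af f9 75]
D3: mem[0x0d..0x13] <- [75 df ab 70 af af f9]
D4: mem[0x09..0x0c] <- [00 b7 fb 9f]
D5: mem[0x1d..0x1f] <- [da ab 70]
query mem[0x28]=0xc5, mem[0x12]=0xaf, mem[0x1f]=0x70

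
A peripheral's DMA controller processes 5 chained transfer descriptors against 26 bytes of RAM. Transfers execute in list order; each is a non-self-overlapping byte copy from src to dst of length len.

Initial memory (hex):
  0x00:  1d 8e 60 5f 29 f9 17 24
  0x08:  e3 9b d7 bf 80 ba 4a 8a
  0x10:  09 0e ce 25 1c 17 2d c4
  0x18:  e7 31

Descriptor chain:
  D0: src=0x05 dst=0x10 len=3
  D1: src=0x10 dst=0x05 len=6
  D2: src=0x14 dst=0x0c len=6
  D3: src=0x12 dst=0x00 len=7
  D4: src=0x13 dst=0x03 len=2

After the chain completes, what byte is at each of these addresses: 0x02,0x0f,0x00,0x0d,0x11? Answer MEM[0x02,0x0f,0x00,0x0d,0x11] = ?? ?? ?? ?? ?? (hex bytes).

  after D0: wrote 3B at 0x10 = f91724
  after D1: wrote 6B at 0x05 = f91724251c17
  after D2: wrote 6B at 0x0c = 1c172dc4e731
  after D3: wrote 7B at 0x00 = 24251c172dc4e7
  after D4: wrote 2B at 0x03 = 251c
query mem[0x02]=0x1c, mem[0x0f]=0xc4, mem[0x00]=0x24, mem[0x0d]=0x17, mem[0x11]=0x31

MEM[0x02,0x0f,0x00,0x0d,0x11] = 1c c4 24 17 31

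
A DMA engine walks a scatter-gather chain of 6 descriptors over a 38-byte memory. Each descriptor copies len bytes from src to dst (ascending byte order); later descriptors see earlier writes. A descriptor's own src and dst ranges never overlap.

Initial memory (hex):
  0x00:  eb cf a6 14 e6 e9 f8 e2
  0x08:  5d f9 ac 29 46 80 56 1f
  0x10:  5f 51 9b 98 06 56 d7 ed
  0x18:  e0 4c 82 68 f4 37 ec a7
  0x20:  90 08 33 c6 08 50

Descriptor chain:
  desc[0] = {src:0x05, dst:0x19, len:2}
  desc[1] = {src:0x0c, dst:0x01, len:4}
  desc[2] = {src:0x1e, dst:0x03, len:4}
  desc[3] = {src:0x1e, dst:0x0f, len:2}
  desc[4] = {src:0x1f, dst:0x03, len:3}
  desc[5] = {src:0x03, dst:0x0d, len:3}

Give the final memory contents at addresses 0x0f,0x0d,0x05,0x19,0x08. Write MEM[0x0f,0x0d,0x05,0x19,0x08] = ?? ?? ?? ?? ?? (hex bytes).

D0: mem[0x19..0x1a] <- [e9 f8]
D1: mem[0x01..0x04] <- [46 80 56 1f]
D2: mem[0x03..0x06] <- [ec a7 90 08]
D3: mem[0x0f..0x10] <- [ec a7]
D4: mem[0x03..0x05] <- [a7 90 08]
D5: mem[0x0d..0x0f] <- [a7 90 08]
query mem[0x0f]=0x08, mem[0x0d]=0xa7, mem[0x05]=0x08, mem[0x19]=0xe9, mem[0x08]=0x5d

MEM[0x0f,0x0d,0x05,0x19,0x08] = 08 a7 08 e9 5d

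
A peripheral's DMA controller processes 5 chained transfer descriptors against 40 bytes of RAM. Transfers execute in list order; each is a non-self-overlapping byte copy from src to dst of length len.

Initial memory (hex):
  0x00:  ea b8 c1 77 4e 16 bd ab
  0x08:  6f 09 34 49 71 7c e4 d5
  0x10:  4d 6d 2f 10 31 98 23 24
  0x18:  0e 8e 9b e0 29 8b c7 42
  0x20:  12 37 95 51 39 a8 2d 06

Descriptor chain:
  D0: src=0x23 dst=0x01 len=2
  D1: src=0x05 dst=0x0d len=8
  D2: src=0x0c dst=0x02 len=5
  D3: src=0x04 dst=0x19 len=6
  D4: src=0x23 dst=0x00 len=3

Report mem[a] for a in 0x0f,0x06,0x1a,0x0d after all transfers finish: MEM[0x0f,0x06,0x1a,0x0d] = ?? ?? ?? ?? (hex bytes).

#0 dst[0x01+2] := {0x51,0x39}
#1 dst[0x0d+8] := {0x16,0xbd,0xab,0x6f,0x09,0x34,0x49,0x71}
#2 dst[0x02+5] := {0x71,0x16,0xbd,0xab,0x6f}
#3 dst[0x19+6] := {0xbd,0xab,0x6f,0xab,0x6f,0x09}
#4 dst[0x00+3] := {0x51,0x39,0xa8}
query mem[0x0f]=0xab, mem[0x06]=0x6f, mem[0x1a]=0xab, mem[0x0d]=0x16

MEM[0x0f,0x06,0x1a,0x0d] = ab 6f ab 16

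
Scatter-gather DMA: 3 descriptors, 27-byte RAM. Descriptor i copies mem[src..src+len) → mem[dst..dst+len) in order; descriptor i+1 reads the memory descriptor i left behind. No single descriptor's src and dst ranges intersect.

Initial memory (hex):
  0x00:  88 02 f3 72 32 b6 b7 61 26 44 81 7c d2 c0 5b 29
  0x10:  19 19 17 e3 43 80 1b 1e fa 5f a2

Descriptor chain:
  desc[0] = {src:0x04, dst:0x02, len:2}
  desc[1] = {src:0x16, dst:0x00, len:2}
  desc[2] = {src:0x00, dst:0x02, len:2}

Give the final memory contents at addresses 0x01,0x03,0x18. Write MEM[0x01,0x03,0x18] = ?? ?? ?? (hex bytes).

#0 dst[0x02+2] := {0x32,0xb6}
#1 dst[0x00+2] := {0x1b,0x1e}
#2 dst[0x02+2] := {0x1b,0x1e}
query mem[0x01]=0x1e, mem[0x03]=0x1e, mem[0x18]=0xfa

MEM[0x01,0x03,0x18] = 1e 1e fa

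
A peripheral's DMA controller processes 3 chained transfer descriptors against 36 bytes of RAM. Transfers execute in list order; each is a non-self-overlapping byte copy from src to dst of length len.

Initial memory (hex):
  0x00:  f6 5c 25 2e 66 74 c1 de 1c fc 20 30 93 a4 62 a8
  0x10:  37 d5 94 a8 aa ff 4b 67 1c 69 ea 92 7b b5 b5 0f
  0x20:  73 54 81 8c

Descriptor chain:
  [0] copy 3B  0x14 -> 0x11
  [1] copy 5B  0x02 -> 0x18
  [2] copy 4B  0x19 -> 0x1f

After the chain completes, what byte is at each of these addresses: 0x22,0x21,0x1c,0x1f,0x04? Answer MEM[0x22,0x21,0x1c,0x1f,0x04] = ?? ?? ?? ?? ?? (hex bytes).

MEM[0x22,0x21,0x1c,0x1f,0x04] = c1 74 c1 2e 66

#0 dst[0x11+3] := {0xaa,0xff,0x4b}
#1 dst[0x18+5] := {0x25,0x2e,0x66,0x74,0xc1}
#2 dst[0x1f+4] := {0x2e,0x66,0x74,0xc1}
query mem[0x22]=0xc1, mem[0x21]=0x74, mem[0x1c]=0xc1, mem[0x1f]=0x2e, mem[0x04]=0x66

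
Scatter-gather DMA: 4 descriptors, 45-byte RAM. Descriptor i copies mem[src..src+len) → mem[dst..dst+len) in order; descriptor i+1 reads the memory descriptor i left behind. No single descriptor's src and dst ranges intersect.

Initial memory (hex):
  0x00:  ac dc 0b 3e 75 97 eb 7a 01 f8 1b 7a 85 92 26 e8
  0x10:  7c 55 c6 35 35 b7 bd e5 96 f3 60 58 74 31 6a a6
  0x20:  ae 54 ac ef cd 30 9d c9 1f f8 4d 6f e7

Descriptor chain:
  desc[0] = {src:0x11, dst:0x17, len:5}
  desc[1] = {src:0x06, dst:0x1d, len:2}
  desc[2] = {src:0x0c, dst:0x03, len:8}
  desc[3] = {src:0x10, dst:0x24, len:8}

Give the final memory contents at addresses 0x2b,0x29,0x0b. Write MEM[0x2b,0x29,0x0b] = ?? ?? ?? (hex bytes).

D0: mem[0x17..0x1b] <- [55 c6 35 35 b7]
D1: mem[0x1d..0x1e] <- [eb 7a]
D2: mem[0x03..0x0a] <- [85 92 26 e8 7c 55 c6 35]
D3: mem[0x24..0x2b] <- [7c 55 c6 35 35 b7 bd 55]
query mem[0x2b]=0x55, mem[0x29]=0xb7, mem[0x0b]=0x7a

MEM[0x2b,0x29,0x0b] = 55 b7 7a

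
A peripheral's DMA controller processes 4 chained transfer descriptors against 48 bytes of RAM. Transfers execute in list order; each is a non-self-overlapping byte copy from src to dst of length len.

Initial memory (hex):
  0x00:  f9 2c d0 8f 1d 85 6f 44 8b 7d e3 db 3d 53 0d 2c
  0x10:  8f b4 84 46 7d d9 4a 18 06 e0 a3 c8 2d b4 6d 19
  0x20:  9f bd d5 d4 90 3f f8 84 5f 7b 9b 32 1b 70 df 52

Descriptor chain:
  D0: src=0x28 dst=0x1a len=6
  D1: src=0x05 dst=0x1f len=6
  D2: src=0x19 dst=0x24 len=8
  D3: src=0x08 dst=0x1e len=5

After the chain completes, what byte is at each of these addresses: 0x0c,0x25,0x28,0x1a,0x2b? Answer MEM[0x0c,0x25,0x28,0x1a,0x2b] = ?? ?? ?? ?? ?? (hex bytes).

[0] 0x28->0x1a len=6 : 5f 7b 9b 32 1b 70
[1] 0x05->0x1f len=6 : 85 6f 44 8b 7d e3
[2] 0x19->0x24 len=8 : e0 5f 7b 9b 32 1b 85 6f
[3] 0x08->0x1e len=5 : 8b 7d e3 db 3d
query mem[0x0c]=0x3d, mem[0x25]=0x5f, mem[0x28]=0x32, mem[0x1a]=0x5f, mem[0x2b]=0x6f

MEM[0x0c,0x25,0x28,0x1a,0x2b] = 3d 5f 32 5f 6f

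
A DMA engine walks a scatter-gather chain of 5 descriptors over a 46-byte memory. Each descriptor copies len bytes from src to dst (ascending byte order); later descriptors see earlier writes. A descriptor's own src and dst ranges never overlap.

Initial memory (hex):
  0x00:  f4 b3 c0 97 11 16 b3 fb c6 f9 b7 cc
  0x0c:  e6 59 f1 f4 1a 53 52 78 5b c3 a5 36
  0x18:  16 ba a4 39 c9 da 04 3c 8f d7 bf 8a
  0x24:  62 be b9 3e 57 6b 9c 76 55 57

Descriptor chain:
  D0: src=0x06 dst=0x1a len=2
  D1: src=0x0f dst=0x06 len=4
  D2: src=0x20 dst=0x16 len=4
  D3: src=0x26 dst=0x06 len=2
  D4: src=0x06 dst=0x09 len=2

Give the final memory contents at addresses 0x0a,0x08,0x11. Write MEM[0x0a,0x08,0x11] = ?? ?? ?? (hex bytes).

D0: mem[0x1a..0x1b] <- [b3 fb]
D1: mem[0x06..0x09] <- [f4 1a 53 52]
D2: mem[0x16..0x19] <- [8f d7 bf 8a]
D3: mem[0x06..0x07] <- [b9 3e]
D4: mem[0x09..0x0a] <- [b9 3e]
query mem[0x0a]=0x3e, mem[0x08]=0x53, mem[0x11]=0x53

MEM[0x0a,0x08,0x11] = 3e 53 53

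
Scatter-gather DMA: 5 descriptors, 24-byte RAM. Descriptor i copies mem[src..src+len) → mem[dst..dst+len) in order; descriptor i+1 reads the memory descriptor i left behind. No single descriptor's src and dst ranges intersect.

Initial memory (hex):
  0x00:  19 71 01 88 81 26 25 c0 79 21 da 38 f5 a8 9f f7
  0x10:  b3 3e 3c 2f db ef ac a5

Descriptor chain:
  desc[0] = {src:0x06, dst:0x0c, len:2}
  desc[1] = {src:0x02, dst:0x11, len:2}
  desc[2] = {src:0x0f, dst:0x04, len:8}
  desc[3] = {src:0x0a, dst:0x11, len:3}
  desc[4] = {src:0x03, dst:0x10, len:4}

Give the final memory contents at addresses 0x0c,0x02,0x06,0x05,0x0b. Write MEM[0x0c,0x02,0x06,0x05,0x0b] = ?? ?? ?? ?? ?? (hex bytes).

MEM[0x0c,0x02,0x06,0x05,0x0b] = 25 01 01 b3 ac

D0: mem[0x0c..0x0d] <- [25 c0]
D1: mem[0x11..0x12] <- [01 88]
D2: mem[0x04..0x0b] <- [f7 b3 01 88 2f db ef ac]
D3: mem[0x11..0x13] <- [ef ac 25]
D4: mem[0x10..0x13] <- [88 f7 b3 01]
query mem[0x0c]=0x25, mem[0x02]=0x01, mem[0x06]=0x01, mem[0x05]=0xb3, mem[0x0b]=0xac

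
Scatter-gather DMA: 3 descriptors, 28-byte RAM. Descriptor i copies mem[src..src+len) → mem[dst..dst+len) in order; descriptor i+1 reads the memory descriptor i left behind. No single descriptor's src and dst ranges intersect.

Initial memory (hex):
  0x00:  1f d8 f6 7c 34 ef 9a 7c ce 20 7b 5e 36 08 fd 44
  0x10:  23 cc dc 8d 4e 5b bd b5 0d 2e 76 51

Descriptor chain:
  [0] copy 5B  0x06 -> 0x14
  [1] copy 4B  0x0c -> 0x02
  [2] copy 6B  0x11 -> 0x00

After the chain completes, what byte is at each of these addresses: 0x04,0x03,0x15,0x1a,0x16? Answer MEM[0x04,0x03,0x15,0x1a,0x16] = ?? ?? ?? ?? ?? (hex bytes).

MEM[0x04,0x03,0x15,0x1a,0x16] = 7c 9a 7c 76 ce

[0] 0x06->0x14 len=5 : 9a 7c ce 20 7b
[1] 0x0c->0x02 len=4 : 36 08 fd 44
[2] 0x11->0x00 len=6 : cc dc 8d 9a 7c ce
query mem[0x04]=0x7c, mem[0x03]=0x9a, mem[0x15]=0x7c, mem[0x1a]=0x76, mem[0x16]=0xce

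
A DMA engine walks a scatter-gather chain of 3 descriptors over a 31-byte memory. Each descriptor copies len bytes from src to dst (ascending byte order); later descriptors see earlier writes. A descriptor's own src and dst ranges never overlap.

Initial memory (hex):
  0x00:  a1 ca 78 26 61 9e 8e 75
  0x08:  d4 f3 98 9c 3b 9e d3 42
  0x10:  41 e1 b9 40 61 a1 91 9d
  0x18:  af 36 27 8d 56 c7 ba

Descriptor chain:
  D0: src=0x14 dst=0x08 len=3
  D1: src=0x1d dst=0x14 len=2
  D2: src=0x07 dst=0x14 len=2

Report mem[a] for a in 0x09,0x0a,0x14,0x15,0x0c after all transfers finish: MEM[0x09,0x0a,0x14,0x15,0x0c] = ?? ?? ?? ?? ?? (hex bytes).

MEM[0x09,0x0a,0x14,0x15,0x0c] = a1 91 75 61 3b

#0 dst[0x08+3] := {0x61,0xa1,0x91}
#1 dst[0x14+2] := {0xc7,0xba}
#2 dst[0x14+2] := {0x75,0x61}
query mem[0x09]=0xa1, mem[0x0a]=0x91, mem[0x14]=0x75, mem[0x15]=0x61, mem[0x0c]=0x3b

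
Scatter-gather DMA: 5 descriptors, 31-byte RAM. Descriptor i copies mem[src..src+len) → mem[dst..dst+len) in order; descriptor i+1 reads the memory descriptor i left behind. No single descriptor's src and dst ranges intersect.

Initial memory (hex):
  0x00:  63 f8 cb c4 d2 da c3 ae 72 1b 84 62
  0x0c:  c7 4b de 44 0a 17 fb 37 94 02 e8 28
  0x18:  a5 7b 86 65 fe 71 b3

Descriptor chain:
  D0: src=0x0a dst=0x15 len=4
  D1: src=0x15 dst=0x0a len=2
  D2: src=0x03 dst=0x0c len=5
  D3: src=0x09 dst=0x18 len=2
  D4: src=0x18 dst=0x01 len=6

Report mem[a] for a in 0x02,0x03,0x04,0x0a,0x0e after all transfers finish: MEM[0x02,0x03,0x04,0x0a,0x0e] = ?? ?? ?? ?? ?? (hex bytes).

  after D0: wrote 4B at 0x15 = 8462c74b
  after D1: wrote 2B at 0x0a = 8462
  after D2: wrote 5B at 0x0c = c4d2dac3ae
  after D3: wrote 2B at 0x18 = 1b84
  after D4: wrote 6B at 0x01 = 1b848665fe71
query mem[0x02]=0x84, mem[0x03]=0x86, mem[0x04]=0x65, mem[0x0a]=0x84, mem[0x0e]=0xda

MEM[0x02,0x03,0x04,0x0a,0x0e] = 84 86 65 84 da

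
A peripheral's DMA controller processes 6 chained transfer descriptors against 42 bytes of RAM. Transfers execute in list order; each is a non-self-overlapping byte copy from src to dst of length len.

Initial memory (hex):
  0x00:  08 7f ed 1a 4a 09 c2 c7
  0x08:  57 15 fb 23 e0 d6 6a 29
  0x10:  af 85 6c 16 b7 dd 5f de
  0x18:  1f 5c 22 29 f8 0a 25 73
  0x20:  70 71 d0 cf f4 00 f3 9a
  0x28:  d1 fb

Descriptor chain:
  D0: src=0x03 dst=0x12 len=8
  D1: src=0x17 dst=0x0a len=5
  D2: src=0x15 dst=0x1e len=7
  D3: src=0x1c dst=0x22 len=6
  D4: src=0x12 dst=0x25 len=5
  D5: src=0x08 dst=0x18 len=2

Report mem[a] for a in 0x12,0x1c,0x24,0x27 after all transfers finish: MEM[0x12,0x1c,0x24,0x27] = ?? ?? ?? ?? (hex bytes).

MEM[0x12,0x1c,0x24,0x27] = 1a f8 c2 09

D0: mem[0x12..0x19] <- [1a 4a 09 c2 c7 57 15 fb]
D1: mem[0x0a..0x0e] <- [57 15 fb 22 29]
D2: mem[0x1e..0x24] <- [c2 c7 57 15 fb 22 29]
D3: mem[0x22..0x27] <- [f8 0a c2 c7 57 15]
D4: mem[0x25..0x29] <- [1a 4a 09 c2 c7]
D5: mem[0x18..0x19] <- [57 15]
query mem[0x12]=0x1a, mem[0x1c]=0xf8, mem[0x24]=0xc2, mem[0x27]=0x09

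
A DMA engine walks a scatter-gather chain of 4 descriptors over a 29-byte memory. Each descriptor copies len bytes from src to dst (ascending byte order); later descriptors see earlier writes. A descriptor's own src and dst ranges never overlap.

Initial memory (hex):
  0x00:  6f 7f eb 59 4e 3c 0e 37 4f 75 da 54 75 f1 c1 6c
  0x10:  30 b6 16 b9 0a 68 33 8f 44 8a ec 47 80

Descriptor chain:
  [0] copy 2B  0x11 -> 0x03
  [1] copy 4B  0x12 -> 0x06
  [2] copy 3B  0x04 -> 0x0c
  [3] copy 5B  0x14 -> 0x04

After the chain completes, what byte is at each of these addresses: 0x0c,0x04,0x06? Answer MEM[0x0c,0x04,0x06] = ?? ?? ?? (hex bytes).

  after D0: wrote 2B at 0x03 = b616
  after D1: wrote 4B at 0x06 = 16b90a68
  after D2: wrote 3B at 0x0c = 163c16
  after D3: wrote 5B at 0x04 = 0a68338f44
query mem[0x0c]=0x16, mem[0x04]=0x0a, mem[0x06]=0x33

MEM[0x0c,0x04,0x06] = 16 0a 33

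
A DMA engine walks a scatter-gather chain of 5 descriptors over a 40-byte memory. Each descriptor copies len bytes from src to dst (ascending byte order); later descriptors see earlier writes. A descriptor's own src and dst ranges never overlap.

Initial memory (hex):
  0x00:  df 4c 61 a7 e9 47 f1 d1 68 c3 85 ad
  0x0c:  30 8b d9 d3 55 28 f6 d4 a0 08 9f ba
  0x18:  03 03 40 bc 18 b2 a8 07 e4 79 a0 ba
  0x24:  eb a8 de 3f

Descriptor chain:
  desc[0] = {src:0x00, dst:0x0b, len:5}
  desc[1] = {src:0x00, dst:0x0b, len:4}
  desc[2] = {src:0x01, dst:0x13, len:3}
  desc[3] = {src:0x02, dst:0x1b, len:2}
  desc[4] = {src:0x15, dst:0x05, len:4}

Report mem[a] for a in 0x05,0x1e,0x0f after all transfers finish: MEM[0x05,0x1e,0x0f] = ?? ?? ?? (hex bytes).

#0 dst[0x0b+5] := {0xdf,0x4c,0x61,0xa7,0xe9}
#1 dst[0x0b+4] := {0xdf,0x4c,0x61,0xa7}
#2 dst[0x13+3] := {0x4c,0x61,0xa7}
#3 dst[0x1b+2] := {0x61,0xa7}
#4 dst[0x05+4] := {0xa7,0x9f,0xba,0x03}
query mem[0x05]=0xa7, mem[0x1e]=0xa8, mem[0x0f]=0xe9

MEM[0x05,0x1e,0x0f] = a7 a8 e9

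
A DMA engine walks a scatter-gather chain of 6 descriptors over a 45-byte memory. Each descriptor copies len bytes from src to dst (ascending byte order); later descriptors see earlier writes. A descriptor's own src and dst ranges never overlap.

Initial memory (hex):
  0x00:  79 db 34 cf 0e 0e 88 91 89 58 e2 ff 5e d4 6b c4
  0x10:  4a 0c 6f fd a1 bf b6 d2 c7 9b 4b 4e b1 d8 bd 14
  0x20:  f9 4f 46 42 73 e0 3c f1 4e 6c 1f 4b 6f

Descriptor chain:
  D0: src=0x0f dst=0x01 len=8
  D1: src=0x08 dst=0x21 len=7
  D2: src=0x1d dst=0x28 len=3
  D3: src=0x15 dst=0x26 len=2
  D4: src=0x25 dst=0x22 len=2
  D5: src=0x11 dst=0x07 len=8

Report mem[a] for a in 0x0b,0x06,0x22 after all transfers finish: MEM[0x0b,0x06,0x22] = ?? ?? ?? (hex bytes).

[0] 0x0f->0x01 len=8 : c4 4a 0c 6f fd a1 bf b6
[1] 0x08->0x21 len=7 : b6 58 e2 ff 5e d4 6b
[2] 0x1d->0x28 len=3 : d8 bd 14
[3] 0x15->0x26 len=2 : bf b6
[4] 0x25->0x22 len=2 : 5e bf
[5] 0x11->0x07 len=8 : 0c 6f fd a1 bf b6 d2 c7
query mem[0x0b]=0xbf, mem[0x06]=0xa1, mem[0x22]=0x5e

MEM[0x0b,0x06,0x22] = bf a1 5e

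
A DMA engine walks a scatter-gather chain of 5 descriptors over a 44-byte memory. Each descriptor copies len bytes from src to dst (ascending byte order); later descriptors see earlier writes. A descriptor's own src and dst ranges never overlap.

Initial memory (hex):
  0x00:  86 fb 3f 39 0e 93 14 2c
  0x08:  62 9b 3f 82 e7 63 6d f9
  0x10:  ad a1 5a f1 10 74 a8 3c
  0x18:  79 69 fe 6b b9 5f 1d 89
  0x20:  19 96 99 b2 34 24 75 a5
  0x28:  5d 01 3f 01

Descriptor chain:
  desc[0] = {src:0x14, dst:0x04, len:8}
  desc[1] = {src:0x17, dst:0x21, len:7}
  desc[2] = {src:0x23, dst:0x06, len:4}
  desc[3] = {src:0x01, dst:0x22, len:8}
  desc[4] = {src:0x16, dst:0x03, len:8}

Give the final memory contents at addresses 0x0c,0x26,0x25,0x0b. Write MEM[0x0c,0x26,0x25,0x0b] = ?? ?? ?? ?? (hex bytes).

MEM[0x0c,0x26,0x25,0x0b] = e7 74 10 6b

D0: mem[0x04..0x0b] <- [10 74 a8 3c 79 69 fe 6b]
D1: mem[0x21..0x27] <- [3c 79 69 fe 6b b9 5f]
D2: mem[0x06..0x09] <- [69 fe 6b b9]
D3: mem[0x22..0x29] <- [fb 3f 39 10 74 69 fe 6b]
D4: mem[0x03..0x0a] <- [a8 3c 79 69 fe 6b b9 5f]
query mem[0x0c]=0xe7, mem[0x26]=0x74, mem[0x25]=0x10, mem[0x0b]=0x6b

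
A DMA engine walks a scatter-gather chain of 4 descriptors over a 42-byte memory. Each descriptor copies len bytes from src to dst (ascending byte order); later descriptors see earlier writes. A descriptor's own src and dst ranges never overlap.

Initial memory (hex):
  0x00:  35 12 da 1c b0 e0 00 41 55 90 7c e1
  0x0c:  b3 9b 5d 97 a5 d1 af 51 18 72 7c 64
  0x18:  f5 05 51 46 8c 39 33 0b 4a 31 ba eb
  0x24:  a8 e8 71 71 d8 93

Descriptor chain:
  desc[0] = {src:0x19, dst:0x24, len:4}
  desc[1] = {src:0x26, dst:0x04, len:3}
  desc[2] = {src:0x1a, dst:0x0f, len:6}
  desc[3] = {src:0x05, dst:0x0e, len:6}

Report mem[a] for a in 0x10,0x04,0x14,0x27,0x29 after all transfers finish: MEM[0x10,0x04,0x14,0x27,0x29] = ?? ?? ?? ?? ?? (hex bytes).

  after D0: wrote 4B at 0x24 = 0551468c
  after D1: wrote 3B at 0x04 = 468cd8
  after D2: wrote 6B at 0x0f = 51468c39330b
  after D3: wrote 6B at 0x0e = 8cd84155907c
query mem[0x10]=0x41, mem[0x04]=0x46, mem[0x14]=0x0b, mem[0x27]=0x8c, mem[0x29]=0x93

MEM[0x10,0x04,0x14,0x27,0x29] = 41 46 0b 8c 93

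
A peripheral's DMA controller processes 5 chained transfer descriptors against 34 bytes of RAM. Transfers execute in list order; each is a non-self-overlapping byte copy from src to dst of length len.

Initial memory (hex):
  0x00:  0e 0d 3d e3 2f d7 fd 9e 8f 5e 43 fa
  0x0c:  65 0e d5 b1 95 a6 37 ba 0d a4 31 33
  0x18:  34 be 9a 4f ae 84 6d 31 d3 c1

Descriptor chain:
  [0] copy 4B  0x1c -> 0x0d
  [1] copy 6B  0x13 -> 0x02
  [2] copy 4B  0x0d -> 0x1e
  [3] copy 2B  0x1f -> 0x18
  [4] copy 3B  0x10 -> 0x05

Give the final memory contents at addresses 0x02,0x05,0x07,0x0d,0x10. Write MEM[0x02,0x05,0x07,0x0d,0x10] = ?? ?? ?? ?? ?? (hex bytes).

[0] 0x1c->0x0d len=4 : ae 84 6d 31
[1] 0x13->0x02 len=6 : ba 0d a4 31 33 34
[2] 0x0d->0x1e len=4 : ae 84 6d 31
[3] 0x1f->0x18 len=2 : 84 6d
[4] 0x10->0x05 len=3 : 31 a6 37
query mem[0x02]=0xba, mem[0x05]=0x31, mem[0x07]=0x37, mem[0x0d]=0xae, mem[0x10]=0x31

MEM[0x02,0x05,0x07,0x0d,0x10] = ba 31 37 ae 31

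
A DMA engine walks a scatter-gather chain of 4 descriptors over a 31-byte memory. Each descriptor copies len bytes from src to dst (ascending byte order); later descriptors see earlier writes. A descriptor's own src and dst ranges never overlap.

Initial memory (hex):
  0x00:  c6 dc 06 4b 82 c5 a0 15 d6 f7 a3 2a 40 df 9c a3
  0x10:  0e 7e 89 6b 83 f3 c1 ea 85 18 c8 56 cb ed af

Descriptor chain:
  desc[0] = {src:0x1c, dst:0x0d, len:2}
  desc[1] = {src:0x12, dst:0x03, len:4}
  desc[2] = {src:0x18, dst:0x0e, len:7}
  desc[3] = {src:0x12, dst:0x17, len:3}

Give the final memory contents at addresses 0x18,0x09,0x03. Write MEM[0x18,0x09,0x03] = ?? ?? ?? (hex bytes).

#0 dst[0x0d+2] := {0xcb,0xed}
#1 dst[0x03+4] := {0x89,0x6b,0x83,0xf3}
#2 dst[0x0e+7] := {0x85,0x18,0xc8,0x56,0xcb,0xed,0xaf}
#3 dst[0x17+3] := {0xcb,0xed,0xaf}
query mem[0x18]=0xed, mem[0x09]=0xf7, mem[0x03]=0x89

MEM[0x18,0x09,0x03] = ed f7 89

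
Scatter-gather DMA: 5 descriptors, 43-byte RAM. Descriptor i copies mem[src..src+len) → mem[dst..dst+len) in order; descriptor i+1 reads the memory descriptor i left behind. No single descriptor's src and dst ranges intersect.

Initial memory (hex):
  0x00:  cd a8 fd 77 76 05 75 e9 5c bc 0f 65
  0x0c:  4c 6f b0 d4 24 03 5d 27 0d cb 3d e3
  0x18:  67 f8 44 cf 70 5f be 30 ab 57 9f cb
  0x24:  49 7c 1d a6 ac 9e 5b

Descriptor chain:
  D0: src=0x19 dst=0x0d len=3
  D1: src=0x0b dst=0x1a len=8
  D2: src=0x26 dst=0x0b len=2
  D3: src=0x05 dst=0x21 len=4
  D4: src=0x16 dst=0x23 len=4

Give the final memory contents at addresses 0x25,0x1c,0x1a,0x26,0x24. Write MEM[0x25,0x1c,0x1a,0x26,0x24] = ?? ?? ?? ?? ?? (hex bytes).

  after D0: wrote 3B at 0x0d = f844cf
  after D1: wrote 8B at 0x1a = 654cf844cf24035d
  after D2: wrote 2B at 0x0b = 1da6
  after D3: wrote 4B at 0x21 = 0575e95c
  after D4: wrote 4B at 0x23 = 3de367f8
query mem[0x25]=0x67, mem[0x1c]=0xf8, mem[0x1a]=0x65, mem[0x26]=0xf8, mem[0x24]=0xe3

MEM[0x25,0x1c,0x1a,0x26,0x24] = 67 f8 65 f8 e3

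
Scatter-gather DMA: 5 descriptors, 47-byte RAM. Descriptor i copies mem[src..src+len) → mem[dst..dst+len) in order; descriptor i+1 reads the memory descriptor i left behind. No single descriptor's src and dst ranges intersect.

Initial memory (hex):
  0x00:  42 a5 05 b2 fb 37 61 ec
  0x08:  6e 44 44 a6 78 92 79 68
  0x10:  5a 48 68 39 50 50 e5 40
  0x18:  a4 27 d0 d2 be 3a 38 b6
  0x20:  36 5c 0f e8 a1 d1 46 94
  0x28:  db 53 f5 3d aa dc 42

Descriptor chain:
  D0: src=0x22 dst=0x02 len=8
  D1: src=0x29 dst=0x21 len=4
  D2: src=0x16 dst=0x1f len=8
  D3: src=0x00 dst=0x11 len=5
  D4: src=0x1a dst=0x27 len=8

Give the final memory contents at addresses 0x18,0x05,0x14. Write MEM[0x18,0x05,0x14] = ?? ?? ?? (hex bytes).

#0 dst[0x02+8] := {0x0f,0xe8,0xa1,0xd1,0x46,0x94,0xdb,0x53}
#1 dst[0x21+4] := {0x53,0xf5,0x3d,0xaa}
#2 dst[0x1f+8] := {0xe5,0x40,0xa4,0x27,0xd0,0xd2,0xbe,0x3a}
#3 dst[0x11+5] := {0x42,0xa5,0x0f,0xe8,0xa1}
#4 dst[0x27+8] := {0xd0,0xd2,0xbe,0x3a,0x38,0xe5,0x40,0xa4}
query mem[0x18]=0xa4, mem[0x05]=0xd1, mem[0x14]=0xe8

MEM[0x18,0x05,0x14] = a4 d1 e8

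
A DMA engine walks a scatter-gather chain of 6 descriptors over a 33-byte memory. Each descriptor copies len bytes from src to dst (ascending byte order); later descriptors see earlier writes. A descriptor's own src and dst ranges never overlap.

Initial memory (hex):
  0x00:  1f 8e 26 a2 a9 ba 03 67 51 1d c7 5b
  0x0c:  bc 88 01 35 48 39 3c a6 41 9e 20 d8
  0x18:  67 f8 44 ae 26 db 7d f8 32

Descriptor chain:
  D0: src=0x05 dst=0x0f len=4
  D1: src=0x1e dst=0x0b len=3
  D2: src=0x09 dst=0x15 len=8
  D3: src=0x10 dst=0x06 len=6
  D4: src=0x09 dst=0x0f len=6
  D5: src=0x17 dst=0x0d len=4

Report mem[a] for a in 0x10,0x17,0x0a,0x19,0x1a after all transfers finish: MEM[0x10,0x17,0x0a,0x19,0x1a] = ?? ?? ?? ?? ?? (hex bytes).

#0 dst[0x0f+4] := {0xba,0x03,0x67,0x51}
#1 dst[0x0b+3] := {0x7d,0xf8,0x32}
#2 dst[0x15+8] := {0x1d,0xc7,0x7d,0xf8,0x32,0x01,0xba,0x03}
#3 dst[0x06+6] := {0x03,0x67,0x51,0xa6,0x41,0x1d}
#4 dst[0x0f+6] := {0xa6,0x41,0x1d,0xf8,0x32,0x01}
#5 dst[0x0d+4] := {0x7d,0xf8,0x32,0x01}
query mem[0x10]=0x01, mem[0x17]=0x7d, mem[0x0a]=0x41, mem[0x19]=0x32, mem[0x1a]=0x01

MEM[0x10,0x17,0x0a,0x19,0x1a] = 01 7d 41 32 01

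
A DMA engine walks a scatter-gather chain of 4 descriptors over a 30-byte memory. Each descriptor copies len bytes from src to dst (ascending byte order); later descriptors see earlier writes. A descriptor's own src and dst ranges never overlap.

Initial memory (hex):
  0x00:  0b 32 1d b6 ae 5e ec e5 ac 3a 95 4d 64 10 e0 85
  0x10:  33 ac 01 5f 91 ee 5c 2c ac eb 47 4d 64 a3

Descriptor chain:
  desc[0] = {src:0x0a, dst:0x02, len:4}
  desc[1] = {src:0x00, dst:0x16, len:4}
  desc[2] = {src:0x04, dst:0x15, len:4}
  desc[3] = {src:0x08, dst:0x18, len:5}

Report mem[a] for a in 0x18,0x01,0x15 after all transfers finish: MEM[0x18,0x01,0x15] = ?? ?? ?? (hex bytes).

MEM[0x18,0x01,0x15] = ac 32 64

#0 dst[0x02+4] := {0x95,0x4d,0x64,0x10}
#1 dst[0x16+4] := {0x0b,0x32,0x95,0x4d}
#2 dst[0x15+4] := {0x64,0x10,0xec,0xe5}
#3 dst[0x18+5] := {0xac,0x3a,0x95,0x4d,0x64}
query mem[0x18]=0xac, mem[0x01]=0x32, mem[0x15]=0x64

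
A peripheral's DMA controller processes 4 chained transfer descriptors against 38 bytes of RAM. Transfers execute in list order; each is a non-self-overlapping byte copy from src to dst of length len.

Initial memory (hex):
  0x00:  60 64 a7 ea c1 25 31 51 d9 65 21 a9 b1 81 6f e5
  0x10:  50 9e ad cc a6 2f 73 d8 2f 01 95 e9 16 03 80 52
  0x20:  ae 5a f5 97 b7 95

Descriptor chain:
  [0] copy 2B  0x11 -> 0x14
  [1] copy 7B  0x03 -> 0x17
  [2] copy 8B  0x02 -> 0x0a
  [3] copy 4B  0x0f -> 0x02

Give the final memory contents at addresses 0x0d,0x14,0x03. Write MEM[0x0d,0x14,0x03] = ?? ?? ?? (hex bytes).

MEM[0x0d,0x14,0x03] = 25 9e d9

D0: mem[0x14..0x15] <- [9e ad]
D1: mem[0x17..0x1d] <- [ea c1 25 31 51 d9 65]
D2: mem[0x0a..0x11] <- [a7 ea c1 25 31 51 d9 65]
D3: mem[0x02..0x05] <- [51 d9 65 ad]
query mem[0x0d]=0x25, mem[0x14]=0x9e, mem[0x03]=0xd9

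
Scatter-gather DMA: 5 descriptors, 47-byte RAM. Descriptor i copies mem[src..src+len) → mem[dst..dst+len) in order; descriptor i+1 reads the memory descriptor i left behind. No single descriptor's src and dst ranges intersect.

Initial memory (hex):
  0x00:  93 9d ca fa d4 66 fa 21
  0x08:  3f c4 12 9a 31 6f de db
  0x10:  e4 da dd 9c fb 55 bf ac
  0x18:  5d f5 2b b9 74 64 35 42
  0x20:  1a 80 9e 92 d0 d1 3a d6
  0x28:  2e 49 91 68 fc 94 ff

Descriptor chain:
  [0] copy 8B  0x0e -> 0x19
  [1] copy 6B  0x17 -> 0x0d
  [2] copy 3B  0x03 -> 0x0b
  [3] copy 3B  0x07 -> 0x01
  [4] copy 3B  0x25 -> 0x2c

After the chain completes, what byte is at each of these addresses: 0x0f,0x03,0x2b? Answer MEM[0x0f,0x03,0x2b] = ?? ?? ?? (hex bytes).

MEM[0x0f,0x03,0x2b] = de c4 68

#0 dst[0x19+8] := {0xde,0xdb,0xe4,0xda,0xdd,0x9c,0xfb,0x55}
#1 dst[0x0d+6] := {0xac,0x5d,0xde,0xdb,0xe4,0xda}
#2 dst[0x0b+3] := {0xfa,0xd4,0x66}
#3 dst[0x01+3] := {0x21,0x3f,0xc4}
#4 dst[0x2c+3] := {0xd1,0x3a,0xd6}
query mem[0x0f]=0xde, mem[0x03]=0xc4, mem[0x2b]=0x68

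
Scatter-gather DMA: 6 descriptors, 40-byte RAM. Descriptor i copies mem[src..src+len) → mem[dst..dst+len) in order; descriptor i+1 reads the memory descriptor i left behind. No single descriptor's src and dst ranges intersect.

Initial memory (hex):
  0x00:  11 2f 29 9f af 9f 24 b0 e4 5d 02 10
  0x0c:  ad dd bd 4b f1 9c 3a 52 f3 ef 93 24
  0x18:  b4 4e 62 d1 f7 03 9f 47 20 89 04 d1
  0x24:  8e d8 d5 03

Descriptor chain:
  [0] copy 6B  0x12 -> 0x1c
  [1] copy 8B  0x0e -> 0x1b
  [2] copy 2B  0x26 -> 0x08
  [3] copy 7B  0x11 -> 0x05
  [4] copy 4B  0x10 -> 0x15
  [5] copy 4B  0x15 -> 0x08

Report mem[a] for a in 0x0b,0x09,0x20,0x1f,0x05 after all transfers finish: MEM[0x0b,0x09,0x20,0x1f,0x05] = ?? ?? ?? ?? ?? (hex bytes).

[0] 0x12->0x1c len=6 : 3a 52 f3 ef 93 24
[1] 0x0e->0x1b len=8 : bd 4b f1 9c 3a 52 f3 ef
[2] 0x26->0x08 len=2 : d5 03
[3] 0x11->0x05 len=7 : 9c 3a 52 f3 ef 93 24
[4] 0x10->0x15 len=4 : f1 9c 3a 52
[5] 0x15->0x08 len=4 : f1 9c 3a 52
query mem[0x0b]=0x52, mem[0x09]=0x9c, mem[0x20]=0x52, mem[0x1f]=0x3a, mem[0x05]=0x9c

MEM[0x0b,0x09,0x20,0x1f,0x05] = 52 9c 52 3a 9c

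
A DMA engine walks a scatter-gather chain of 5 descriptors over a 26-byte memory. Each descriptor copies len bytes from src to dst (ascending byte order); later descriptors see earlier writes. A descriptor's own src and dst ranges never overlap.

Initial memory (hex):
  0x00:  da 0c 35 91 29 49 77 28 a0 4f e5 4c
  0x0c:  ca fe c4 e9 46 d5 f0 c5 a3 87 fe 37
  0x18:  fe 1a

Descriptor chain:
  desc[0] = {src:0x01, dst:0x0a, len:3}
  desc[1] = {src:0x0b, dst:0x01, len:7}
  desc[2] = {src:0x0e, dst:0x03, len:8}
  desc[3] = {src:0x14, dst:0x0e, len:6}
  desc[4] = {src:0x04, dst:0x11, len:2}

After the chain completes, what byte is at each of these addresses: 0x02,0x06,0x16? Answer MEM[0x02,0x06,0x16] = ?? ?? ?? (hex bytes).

MEM[0x02,0x06,0x16] = 91 d5 fe

[0] 0x01->0x0a len=3 : 0c 35 91
[1] 0x0b->0x01 len=7 : 35 91 fe c4 e9 46 d5
[2] 0x0e->0x03 len=8 : c4 e9 46 d5 f0 c5 a3 87
[3] 0x14->0x0e len=6 : a3 87 fe 37 fe 1a
[4] 0x04->0x11 len=2 : e9 46
query mem[0x02]=0x91, mem[0x06]=0xd5, mem[0x16]=0xfe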